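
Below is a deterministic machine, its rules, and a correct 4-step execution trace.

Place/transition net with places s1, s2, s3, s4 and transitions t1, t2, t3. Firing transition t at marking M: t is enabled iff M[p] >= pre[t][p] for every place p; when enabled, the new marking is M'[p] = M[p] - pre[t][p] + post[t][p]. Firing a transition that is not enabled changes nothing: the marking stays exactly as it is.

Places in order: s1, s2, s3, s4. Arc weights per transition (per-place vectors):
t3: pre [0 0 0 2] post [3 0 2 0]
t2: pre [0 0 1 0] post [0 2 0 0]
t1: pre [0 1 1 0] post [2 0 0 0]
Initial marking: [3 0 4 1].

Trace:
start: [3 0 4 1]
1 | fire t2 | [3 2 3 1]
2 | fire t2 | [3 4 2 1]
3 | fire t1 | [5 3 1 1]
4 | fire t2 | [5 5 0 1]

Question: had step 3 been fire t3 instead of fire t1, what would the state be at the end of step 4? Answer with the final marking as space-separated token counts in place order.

3 6 1 1

(re-executing from step 3 with the substitution; state before step 3: [3 4 2 1])
3 | fire t3 | [3 4 2 1]
4 | fire t2 | [3 6 1 1]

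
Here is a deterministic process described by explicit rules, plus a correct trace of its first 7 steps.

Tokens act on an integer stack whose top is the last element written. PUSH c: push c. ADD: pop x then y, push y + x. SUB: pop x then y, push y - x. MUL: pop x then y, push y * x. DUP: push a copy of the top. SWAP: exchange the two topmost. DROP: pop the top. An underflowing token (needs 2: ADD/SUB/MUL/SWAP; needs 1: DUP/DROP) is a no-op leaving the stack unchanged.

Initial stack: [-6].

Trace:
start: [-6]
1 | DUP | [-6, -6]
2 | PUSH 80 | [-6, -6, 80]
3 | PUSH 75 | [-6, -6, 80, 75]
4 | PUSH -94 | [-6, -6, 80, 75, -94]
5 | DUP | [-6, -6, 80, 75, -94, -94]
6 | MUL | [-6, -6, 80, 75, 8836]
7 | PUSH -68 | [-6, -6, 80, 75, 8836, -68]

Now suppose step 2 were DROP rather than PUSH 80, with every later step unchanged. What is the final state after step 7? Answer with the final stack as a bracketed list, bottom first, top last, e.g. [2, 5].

(re-executing from step 2 with the substitution; state before step 2: [-6, -6])
2 | DROP | [-6]
3 | PUSH 75 | [-6, 75]
4 | PUSH -94 | [-6, 75, -94]
5 | DUP | [-6, 75, -94, -94]
6 | MUL | [-6, 75, 8836]
7 | PUSH -68 | [-6, 75, 8836, -68]

[-6, 75, 8836, -68]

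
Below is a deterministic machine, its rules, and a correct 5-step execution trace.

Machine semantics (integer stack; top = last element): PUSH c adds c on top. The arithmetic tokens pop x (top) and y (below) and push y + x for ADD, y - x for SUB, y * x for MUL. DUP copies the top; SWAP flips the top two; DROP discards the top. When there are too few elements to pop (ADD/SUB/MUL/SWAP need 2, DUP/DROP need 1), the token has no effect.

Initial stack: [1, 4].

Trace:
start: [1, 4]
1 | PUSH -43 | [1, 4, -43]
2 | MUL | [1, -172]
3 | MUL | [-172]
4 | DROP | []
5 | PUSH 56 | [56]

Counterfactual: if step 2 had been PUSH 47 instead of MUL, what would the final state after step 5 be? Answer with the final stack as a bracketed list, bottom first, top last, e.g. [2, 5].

(re-executing from step 2 with the substitution; state before step 2: [1, 4, -43])
2 | PUSH 47 | [1, 4, -43, 47]
3 | MUL | [1, 4, -2021]
4 | DROP | [1, 4]
5 | PUSH 56 | [1, 4, 56]

[1, 4, 56]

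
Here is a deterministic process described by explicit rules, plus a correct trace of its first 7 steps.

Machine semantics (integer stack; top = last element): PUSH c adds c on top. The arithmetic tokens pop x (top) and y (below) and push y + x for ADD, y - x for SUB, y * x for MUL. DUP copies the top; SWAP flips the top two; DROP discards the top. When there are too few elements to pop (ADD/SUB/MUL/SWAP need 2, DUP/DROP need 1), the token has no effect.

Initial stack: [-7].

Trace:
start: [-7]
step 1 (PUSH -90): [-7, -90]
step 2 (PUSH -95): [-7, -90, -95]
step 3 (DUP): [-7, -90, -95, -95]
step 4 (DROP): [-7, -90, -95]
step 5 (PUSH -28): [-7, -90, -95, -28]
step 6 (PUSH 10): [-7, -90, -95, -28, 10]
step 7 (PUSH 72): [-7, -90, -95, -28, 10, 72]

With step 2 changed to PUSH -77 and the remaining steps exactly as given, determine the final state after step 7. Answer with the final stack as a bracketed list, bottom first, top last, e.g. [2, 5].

(re-executing from step 2 with the substitution; state before step 2: [-7, -90])
step 2 (PUSH -77): [-7, -90, -77]
step 3 (DUP): [-7, -90, -77, -77]
step 4 (DROP): [-7, -90, -77]
step 5 (PUSH -28): [-7, -90, -77, -28]
step 6 (PUSH 10): [-7, -90, -77, -28, 10]
step 7 (PUSH 72): [-7, -90, -77, -28, 10, 72]

[-7, -90, -77, -28, 10, 72]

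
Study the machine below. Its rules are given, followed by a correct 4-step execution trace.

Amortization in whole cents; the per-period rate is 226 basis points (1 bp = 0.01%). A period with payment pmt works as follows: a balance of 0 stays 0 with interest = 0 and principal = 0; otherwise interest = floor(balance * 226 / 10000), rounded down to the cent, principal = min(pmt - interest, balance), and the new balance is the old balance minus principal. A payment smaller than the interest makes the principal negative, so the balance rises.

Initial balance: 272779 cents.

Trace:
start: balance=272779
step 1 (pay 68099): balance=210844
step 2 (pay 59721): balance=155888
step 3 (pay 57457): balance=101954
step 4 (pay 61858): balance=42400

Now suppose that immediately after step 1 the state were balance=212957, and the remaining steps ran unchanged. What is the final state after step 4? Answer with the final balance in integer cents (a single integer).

state after step 1 := balance=212957
step 2 (pay 59721): balance=158048
step 3 (pay 57457): balance=104162
step 4 (pay 61858): balance=44658

44658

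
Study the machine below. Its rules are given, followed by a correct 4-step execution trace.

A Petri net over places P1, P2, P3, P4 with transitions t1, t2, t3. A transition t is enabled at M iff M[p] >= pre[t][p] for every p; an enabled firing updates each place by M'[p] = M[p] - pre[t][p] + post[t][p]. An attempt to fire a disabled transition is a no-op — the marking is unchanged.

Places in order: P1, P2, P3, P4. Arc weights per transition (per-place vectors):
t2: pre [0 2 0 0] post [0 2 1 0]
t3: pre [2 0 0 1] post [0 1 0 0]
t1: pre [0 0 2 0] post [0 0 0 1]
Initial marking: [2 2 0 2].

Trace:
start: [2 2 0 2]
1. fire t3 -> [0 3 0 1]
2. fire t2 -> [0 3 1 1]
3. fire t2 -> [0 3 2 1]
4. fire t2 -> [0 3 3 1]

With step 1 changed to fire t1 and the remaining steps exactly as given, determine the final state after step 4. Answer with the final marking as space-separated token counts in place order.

(re-executing from step 1 with the substitution; state before step 1: [2 2 0 2])
1. fire t1 -> [2 2 0 2]
2. fire t2 -> [2 2 1 2]
3. fire t2 -> [2 2 2 2]
4. fire t2 -> [2 2 3 2]

2 2 3 2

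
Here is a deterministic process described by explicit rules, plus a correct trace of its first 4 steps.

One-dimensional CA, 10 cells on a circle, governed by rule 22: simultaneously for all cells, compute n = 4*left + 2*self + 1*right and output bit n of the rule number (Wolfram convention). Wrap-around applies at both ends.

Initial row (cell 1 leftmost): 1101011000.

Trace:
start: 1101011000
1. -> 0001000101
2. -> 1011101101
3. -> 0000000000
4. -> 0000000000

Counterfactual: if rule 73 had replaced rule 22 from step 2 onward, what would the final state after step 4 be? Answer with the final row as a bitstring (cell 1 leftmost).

(re-executing steps 2..4 under rule 73; state before step 2: 0001000101)
2. -> 0100010000
3. -> 0001000111
4. -> 0100010101

0100010101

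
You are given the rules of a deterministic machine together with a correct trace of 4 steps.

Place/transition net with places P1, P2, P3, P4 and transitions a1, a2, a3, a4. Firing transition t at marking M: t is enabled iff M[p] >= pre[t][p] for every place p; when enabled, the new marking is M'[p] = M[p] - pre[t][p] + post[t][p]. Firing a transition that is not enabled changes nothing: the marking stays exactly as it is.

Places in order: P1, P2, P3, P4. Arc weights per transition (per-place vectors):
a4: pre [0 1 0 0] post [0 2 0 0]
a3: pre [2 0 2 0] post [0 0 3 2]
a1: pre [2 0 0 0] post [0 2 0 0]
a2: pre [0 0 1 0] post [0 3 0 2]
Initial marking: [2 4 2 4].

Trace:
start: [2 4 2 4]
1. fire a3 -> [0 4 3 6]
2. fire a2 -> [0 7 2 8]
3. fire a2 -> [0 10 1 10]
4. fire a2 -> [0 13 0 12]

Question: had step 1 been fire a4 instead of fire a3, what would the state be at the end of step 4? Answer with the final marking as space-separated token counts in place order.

(re-executing from step 1 with the substitution; state before step 1: [2 4 2 4])
1. fire a4 -> [2 5 2 4]
2. fire a2 -> [2 8 1 6]
3. fire a2 -> [2 11 0 8]
4. fire a2 -> [2 11 0 8]

2 11 0 8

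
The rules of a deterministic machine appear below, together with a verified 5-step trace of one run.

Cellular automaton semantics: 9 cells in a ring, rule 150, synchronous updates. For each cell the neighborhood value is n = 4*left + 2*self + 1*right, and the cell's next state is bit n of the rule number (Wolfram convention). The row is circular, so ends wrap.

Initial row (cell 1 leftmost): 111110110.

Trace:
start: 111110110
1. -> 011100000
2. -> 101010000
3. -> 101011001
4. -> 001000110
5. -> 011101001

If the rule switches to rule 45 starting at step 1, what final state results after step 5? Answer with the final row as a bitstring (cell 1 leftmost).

111000110

(re-executing steps 1..5 under rule 45; state before step 1: 111110110)
1. -> 100001101
2. -> 001101011
3. -> 001011110
4. -> 101110000
5. -> 111000110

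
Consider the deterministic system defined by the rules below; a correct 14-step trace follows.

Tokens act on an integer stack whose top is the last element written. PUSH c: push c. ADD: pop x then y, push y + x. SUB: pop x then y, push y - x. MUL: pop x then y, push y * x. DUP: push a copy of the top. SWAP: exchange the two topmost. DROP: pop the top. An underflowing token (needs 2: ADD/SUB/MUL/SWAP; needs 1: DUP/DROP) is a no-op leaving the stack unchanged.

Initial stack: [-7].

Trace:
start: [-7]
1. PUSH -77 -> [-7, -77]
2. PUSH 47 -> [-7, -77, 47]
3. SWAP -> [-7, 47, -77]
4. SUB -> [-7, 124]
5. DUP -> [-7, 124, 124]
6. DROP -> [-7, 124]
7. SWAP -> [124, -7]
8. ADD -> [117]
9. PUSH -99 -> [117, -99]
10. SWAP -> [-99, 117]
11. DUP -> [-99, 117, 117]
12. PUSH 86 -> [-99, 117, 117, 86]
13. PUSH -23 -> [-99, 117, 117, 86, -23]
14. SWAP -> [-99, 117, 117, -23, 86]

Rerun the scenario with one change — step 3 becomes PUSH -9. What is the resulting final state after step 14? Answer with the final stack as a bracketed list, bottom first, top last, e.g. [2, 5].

(re-executing from step 3 with the substitution; state before step 3: [-7, -77, 47])
3. PUSH -9 -> [-7, -77, 47, -9]
4. SUB -> [-7, -77, 56]
5. DUP -> [-7, -77, 56, 56]
6. DROP -> [-7, -77, 56]
7. SWAP -> [-7, 56, -77]
8. ADD -> [-7, -21]
9. PUSH -99 -> [-7, -21, -99]
10. SWAP -> [-7, -99, -21]
11. DUP -> [-7, -99, -21, -21]
12. PUSH 86 -> [-7, -99, -21, -21, 86]
13. PUSH -23 -> [-7, -99, -21, -21, 86, -23]
14. SWAP -> [-7, -99, -21, -21, -23, 86]

[-7, -99, -21, -21, -23, 86]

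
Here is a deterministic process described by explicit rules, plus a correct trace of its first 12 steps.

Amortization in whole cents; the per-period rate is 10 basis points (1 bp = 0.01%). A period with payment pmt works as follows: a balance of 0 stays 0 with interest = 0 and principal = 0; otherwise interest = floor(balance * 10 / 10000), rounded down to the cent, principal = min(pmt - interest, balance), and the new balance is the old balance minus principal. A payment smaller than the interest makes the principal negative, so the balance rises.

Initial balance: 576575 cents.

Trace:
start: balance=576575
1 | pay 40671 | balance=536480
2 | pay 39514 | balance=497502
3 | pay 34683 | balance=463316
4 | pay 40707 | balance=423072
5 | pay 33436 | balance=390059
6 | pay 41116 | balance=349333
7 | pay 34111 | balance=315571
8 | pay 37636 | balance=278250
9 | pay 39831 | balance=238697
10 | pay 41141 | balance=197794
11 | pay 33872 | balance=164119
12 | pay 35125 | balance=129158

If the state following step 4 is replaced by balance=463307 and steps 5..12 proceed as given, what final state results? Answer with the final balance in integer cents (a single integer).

169715

state after step 4 := balance=463307
5 | pay 33436 | balance=430334
6 | pay 41116 | balance=389648
7 | pay 34111 | balance=355926
8 | pay 37636 | balance=318645
9 | pay 39831 | balance=279132
10 | pay 41141 | balance=238270
11 | pay 33872 | balance=204636
12 | pay 35125 | balance=169715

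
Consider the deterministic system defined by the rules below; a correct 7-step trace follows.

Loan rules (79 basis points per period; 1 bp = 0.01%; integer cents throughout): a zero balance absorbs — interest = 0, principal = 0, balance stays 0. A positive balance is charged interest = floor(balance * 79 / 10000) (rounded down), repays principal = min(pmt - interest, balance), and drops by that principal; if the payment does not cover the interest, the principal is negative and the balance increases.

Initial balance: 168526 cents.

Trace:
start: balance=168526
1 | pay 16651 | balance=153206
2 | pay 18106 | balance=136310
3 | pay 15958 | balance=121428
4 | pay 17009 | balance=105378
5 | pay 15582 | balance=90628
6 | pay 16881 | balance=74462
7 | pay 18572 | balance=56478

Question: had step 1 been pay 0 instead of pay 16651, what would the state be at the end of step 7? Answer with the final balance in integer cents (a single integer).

(re-executing from step 1 with the substitution; state before step 1: balance=168526)
1 | pay 0 | balance=169857
2 | pay 18106 | balance=153092
3 | pay 15958 | balance=138343
4 | pay 17009 | balance=122426
5 | pay 15582 | balance=107811
6 | pay 16881 | balance=91781
7 | pay 18572 | balance=73934

73934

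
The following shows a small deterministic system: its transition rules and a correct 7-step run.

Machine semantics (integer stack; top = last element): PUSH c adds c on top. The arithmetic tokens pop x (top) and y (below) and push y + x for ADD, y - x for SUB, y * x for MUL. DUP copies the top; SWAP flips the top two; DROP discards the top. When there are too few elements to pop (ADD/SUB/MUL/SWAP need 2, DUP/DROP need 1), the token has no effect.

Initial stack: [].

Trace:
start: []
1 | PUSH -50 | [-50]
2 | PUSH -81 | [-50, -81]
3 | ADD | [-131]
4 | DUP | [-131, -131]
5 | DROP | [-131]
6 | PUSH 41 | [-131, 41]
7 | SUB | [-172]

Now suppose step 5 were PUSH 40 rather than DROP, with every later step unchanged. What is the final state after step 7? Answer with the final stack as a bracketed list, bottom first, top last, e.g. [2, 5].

[-131, -131, -1]

(re-executing from step 5 with the substitution; state before step 5: [-131, -131])
5 | PUSH 40 | [-131, -131, 40]
6 | PUSH 41 | [-131, -131, 40, 41]
7 | SUB | [-131, -131, -1]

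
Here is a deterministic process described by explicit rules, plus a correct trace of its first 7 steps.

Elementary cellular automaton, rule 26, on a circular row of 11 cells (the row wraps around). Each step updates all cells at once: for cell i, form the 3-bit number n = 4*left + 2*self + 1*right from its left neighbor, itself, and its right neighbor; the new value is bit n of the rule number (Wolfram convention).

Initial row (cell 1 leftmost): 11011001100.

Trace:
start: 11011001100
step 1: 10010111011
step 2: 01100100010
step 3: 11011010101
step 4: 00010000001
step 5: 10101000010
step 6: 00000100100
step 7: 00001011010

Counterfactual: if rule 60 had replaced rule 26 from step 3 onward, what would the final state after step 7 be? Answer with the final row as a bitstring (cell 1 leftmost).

01100011000

(re-executing steps 3..7 under rule 60; state before step 3: 01100100010)
step 3: 01010110011
step 4: 11111101010
step 5: 10000011111
step 6: 01000010000
step 7: 01100011000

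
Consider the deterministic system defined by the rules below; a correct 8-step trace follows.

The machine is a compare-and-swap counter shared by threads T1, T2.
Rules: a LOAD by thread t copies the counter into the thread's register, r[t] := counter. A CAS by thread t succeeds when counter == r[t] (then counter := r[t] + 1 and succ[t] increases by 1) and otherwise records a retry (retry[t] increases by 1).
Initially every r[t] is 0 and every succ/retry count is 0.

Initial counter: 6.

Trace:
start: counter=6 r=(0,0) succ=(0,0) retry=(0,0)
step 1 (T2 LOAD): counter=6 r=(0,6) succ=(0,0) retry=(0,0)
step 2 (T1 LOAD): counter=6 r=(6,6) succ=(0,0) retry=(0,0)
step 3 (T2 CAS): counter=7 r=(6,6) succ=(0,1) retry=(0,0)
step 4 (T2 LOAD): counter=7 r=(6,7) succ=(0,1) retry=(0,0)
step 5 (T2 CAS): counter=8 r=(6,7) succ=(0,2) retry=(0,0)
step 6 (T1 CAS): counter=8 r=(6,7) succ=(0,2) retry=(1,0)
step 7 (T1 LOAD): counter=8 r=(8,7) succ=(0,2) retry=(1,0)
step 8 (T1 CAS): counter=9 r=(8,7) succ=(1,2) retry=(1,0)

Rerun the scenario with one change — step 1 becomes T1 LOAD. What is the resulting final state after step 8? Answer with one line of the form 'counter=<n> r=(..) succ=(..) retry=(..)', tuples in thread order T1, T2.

(re-executing from step 1 with the substitution; state before step 1: counter=6 r=(0,0) succ=(0,0) retry=(0,0))
step 1 (T1 LOAD): counter=6 r=(6,0) succ=(0,0) retry=(0,0)
step 2 (T1 LOAD): counter=6 r=(6,0) succ=(0,0) retry=(0,0)
step 3 (T2 CAS): counter=6 r=(6,0) succ=(0,0) retry=(0,1)
step 4 (T2 LOAD): counter=6 r=(6,6) succ=(0,0) retry=(0,1)
step 5 (T2 CAS): counter=7 r=(6,6) succ=(0,1) retry=(0,1)
step 6 (T1 CAS): counter=7 r=(6,6) succ=(0,1) retry=(1,1)
step 7 (T1 LOAD): counter=7 r=(7,6) succ=(0,1) retry=(1,1)
step 8 (T1 CAS): counter=8 r=(7,6) succ=(1,1) retry=(1,1)

counter=8 r=(7,6) succ=(1,1) retry=(1,1)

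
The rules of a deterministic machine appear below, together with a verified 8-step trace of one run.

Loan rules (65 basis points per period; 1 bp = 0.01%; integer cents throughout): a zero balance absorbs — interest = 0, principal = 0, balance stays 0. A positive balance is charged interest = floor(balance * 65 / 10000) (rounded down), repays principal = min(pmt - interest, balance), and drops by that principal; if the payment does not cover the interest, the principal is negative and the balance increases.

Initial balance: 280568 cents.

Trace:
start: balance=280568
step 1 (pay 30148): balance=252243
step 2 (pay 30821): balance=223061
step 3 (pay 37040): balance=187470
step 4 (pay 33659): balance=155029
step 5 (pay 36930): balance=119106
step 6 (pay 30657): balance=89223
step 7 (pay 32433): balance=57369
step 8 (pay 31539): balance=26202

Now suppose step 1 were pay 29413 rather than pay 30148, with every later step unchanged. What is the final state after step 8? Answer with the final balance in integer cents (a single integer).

(re-executing from step 1 with the substitution; state before step 1: balance=280568)
step 1 (pay 29413): balance=252978
step 2 (pay 30821): balance=223801
step 3 (pay 37040): balance=188215
step 4 (pay 33659): balance=155779
step 5 (pay 36930): balance=119861
step 6 (pay 30657): balance=89983
step 7 (pay 32433): balance=58134
step 8 (pay 31539): balance=26972

26972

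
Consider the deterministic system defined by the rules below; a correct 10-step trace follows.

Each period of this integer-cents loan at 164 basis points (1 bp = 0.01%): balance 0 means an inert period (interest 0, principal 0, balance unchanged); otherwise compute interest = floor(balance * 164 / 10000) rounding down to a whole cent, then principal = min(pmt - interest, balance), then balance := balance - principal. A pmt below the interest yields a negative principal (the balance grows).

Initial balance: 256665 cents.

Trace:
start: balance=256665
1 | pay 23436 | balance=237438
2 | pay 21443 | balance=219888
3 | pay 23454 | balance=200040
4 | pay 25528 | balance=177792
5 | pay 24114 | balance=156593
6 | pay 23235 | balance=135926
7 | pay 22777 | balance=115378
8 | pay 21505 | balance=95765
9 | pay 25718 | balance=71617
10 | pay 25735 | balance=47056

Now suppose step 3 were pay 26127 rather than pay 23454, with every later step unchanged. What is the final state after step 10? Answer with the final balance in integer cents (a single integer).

(re-executing from step 3 with the substitution; state before step 3: balance=219888)
3 | pay 26127 | balance=197367
4 | pay 25528 | balance=175075
5 | pay 24114 | balance=153832
6 | pay 23235 | balance=133119
7 | pay 22777 | balance=112525
8 | pay 21505 | balance=92865
9 | pay 25718 | balance=68669
10 | pay 25735 | balance=44060

44060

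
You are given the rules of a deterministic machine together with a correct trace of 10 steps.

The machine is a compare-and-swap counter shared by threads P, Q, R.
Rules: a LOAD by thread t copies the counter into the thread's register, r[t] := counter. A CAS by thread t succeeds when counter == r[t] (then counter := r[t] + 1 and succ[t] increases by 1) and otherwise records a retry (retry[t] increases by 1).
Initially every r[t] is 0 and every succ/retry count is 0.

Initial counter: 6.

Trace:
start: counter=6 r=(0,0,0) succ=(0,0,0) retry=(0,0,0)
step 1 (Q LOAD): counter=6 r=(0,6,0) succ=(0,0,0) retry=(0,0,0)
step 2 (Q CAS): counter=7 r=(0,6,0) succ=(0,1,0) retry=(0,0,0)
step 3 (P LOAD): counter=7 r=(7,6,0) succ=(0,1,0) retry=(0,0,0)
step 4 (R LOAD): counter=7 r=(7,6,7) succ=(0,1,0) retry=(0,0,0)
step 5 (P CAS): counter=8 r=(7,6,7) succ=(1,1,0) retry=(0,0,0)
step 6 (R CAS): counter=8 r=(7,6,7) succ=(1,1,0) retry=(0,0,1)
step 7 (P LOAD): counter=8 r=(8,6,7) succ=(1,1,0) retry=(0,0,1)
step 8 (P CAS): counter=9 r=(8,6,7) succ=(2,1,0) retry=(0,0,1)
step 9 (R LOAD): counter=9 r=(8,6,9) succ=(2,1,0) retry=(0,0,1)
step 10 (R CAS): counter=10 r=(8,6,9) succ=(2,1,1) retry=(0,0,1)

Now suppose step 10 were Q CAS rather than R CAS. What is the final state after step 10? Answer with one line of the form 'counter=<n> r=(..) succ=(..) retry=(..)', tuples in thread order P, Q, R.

counter=9 r=(8,6,9) succ=(2,1,0) retry=(0,1,1)

(re-executing from step 10 with the substitution; state before step 10: counter=9 r=(8,6,9) succ=(2,1,0) retry=(0,0,1))
step 10 (Q CAS): counter=9 r=(8,6,9) succ=(2,1,0) retry=(0,1,1)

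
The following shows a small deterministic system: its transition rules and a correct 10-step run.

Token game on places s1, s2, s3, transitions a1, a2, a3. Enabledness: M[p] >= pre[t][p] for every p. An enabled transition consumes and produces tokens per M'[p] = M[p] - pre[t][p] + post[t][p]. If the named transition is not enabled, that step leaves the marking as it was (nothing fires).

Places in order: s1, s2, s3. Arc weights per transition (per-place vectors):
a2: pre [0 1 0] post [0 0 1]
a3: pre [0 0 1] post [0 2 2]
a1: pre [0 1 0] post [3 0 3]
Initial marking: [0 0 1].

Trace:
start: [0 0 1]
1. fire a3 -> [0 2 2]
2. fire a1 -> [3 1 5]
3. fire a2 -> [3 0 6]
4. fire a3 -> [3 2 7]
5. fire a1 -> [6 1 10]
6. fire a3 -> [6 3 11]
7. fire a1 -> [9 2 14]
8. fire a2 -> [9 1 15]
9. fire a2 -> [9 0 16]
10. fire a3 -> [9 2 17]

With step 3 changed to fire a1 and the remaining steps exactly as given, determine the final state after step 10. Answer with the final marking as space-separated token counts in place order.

(re-executing from step 3 with the substitution; state before step 3: [3 1 5])
3. fire a1 -> [6 0 8]
4. fire a3 -> [6 2 9]
5. fire a1 -> [9 1 12]
6. fire a3 -> [9 3 13]
7. fire a1 -> [12 2 16]
8. fire a2 -> [12 1 17]
9. fire a2 -> [12 0 18]
10. fire a3 -> [12 2 19]

12 2 19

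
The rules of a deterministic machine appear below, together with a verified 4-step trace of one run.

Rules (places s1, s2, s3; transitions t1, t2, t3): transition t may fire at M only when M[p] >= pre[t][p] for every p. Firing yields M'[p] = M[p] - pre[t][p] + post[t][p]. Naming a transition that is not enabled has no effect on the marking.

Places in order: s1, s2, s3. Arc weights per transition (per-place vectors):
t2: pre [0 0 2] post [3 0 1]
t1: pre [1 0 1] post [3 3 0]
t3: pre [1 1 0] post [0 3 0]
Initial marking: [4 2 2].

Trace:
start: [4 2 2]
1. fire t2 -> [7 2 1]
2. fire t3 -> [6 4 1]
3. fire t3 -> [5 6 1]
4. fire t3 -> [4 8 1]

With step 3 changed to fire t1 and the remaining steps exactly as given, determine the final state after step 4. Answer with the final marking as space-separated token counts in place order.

7 9 0

(re-executing from step 3 with the substitution; state before step 3: [6 4 1])
3. fire t1 -> [8 7 0]
4. fire t3 -> [7 9 0]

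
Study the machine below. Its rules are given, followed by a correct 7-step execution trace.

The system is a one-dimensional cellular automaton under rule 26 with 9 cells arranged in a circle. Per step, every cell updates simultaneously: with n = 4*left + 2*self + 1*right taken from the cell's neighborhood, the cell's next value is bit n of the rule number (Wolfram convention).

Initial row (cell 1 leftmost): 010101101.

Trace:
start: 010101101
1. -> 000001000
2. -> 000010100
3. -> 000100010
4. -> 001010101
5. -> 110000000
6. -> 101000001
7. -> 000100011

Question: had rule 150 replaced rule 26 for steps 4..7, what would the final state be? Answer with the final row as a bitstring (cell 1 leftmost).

(re-executing steps 4..7 under rule 150; state before step 4: 000100010)
4. -> 001110111
5. -> 110100010
6. -> 000110110
7. -> 001000001

001000001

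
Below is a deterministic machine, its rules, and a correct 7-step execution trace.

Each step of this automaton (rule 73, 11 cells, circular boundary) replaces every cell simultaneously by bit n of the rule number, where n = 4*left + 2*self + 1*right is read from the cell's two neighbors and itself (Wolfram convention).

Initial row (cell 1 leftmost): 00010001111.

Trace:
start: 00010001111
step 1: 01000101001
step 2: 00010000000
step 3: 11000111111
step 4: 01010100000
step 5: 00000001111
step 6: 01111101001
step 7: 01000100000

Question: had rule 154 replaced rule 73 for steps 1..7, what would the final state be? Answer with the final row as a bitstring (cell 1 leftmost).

11110100000

(re-executing steps 1..7 under rule 154; state before step 1: 00010001111)
step 1: 10101011110
step 2: 00000011100
step 3: 00000111010
step 4: 00001110001
step 5: 10011101010
step 6: 01111000000
step 7: 11110100000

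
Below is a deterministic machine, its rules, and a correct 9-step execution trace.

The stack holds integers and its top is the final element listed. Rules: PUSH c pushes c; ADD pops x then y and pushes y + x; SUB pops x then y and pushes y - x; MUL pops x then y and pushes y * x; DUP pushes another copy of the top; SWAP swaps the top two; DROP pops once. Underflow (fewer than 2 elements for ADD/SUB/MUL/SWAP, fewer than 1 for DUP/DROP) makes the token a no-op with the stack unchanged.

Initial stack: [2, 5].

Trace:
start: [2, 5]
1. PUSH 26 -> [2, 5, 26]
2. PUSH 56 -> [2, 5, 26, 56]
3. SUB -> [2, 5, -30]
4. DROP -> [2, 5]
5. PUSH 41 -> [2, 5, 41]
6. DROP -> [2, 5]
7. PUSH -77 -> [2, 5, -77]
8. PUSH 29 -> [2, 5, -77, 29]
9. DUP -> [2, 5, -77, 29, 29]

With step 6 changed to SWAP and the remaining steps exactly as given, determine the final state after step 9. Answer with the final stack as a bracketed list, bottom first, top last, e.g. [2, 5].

(re-executing from step 6 with the substitution; state before step 6: [2, 5, 41])
6. SWAP -> [2, 41, 5]
7. PUSH -77 -> [2, 41, 5, -77]
8. PUSH 29 -> [2, 41, 5, -77, 29]
9. DUP -> [2, 41, 5, -77, 29, 29]

[2, 41, 5, -77, 29, 29]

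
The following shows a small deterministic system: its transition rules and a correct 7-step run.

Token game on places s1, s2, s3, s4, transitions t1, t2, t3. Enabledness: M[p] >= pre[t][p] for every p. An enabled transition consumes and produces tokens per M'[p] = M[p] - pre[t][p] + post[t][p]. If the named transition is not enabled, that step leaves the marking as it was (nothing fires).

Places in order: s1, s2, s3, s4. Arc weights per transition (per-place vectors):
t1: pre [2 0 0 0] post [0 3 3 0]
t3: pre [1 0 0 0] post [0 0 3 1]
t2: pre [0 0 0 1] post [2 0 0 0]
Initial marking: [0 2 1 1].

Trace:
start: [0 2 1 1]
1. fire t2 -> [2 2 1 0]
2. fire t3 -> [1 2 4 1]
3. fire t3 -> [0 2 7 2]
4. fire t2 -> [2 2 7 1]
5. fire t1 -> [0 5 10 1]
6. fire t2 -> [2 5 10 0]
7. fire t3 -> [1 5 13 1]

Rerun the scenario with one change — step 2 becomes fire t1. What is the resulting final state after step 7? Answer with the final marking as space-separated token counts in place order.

0 5 4 0

(re-executing from step 2 with the substitution; state before step 2: [2 2 1 0])
2. fire t1 -> [0 5 4 0]
3. fire t3 -> [0 5 4 0]
4. fire t2 -> [0 5 4 0]
5. fire t1 -> [0 5 4 0]
6. fire t2 -> [0 5 4 0]
7. fire t3 -> [0 5 4 0]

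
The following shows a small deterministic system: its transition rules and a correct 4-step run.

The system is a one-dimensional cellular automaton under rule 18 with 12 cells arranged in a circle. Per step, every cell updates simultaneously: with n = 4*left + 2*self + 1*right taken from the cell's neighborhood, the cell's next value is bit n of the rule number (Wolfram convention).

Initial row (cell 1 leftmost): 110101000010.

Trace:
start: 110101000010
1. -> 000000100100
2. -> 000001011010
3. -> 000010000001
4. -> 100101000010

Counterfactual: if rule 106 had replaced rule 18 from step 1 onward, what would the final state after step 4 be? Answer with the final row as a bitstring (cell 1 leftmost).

110100101101

(re-executing steps 1..4 under rule 106; state before step 1: 110101000010)
1. -> 111010000101
2. -> 001100001011
3. -> 011100010111
4. -> 110100101101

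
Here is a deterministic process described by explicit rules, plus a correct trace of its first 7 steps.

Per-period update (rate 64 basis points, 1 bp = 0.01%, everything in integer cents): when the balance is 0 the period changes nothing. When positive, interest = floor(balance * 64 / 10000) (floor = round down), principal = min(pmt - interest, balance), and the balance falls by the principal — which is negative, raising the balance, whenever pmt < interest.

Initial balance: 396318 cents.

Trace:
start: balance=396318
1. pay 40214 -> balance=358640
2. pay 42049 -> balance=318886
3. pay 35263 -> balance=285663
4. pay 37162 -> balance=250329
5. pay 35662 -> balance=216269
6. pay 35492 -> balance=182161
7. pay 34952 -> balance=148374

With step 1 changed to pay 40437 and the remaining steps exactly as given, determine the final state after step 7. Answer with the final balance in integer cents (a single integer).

148141

(re-executing from step 1 with the substitution; state before step 1: balance=396318)
1. pay 40437 -> balance=358417
2. pay 42049 -> balance=318661
3. pay 35263 -> balance=285437
4. pay 37162 -> balance=250101
5. pay 35662 -> balance=216039
6. pay 35492 -> balance=181929
7. pay 34952 -> balance=148141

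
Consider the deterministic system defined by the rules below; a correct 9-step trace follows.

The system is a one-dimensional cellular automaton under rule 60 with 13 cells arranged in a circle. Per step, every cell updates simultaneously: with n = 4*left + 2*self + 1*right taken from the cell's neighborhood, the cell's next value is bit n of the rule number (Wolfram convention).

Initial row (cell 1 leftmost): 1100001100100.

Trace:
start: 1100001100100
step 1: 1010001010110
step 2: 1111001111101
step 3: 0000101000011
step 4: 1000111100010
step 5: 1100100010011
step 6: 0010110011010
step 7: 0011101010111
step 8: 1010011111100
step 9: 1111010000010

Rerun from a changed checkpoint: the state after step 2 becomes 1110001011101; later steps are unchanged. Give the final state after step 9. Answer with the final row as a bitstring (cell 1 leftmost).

state after step 2 := 1110001011101
step 3: 0001001110011
step 4: 1001101001010
step 5: 1101011101111
step 6: 0011110011000
step 7: 0010001010100
step 8: 0011001111110
step 9: 0010101000001

0010101000001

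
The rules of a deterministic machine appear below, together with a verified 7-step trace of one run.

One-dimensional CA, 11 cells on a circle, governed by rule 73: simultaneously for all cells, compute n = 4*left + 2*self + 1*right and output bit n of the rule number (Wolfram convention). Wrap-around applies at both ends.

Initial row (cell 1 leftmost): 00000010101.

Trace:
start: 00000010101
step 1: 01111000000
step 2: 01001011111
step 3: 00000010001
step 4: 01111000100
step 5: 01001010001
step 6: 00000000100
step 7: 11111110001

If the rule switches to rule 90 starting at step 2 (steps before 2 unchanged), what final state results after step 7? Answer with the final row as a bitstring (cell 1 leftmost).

11111100000

(re-executing steps 2..7 under rule 90; state before step 2: 01111000000)
step 2: 11001100000
step 3: 11111110001
step 4: 00000011011
step 5: 10000111011
step 6: 11001101010
step 7: 11111100000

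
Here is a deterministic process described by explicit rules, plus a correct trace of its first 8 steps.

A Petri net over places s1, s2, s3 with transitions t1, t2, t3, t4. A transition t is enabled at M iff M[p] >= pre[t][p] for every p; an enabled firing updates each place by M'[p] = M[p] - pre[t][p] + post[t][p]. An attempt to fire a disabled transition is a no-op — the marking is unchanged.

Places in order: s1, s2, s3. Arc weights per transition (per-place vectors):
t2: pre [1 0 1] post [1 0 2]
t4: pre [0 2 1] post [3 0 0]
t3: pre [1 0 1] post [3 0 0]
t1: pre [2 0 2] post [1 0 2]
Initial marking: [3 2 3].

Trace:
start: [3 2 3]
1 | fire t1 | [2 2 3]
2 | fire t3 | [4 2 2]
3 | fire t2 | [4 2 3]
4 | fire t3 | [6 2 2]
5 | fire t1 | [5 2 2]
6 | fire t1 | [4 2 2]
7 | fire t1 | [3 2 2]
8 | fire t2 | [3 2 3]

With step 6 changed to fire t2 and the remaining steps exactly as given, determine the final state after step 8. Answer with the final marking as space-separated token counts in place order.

(re-executing from step 6 with the substitution; state before step 6: [5 2 2])
6 | fire t2 | [5 2 3]
7 | fire t1 | [4 2 3]
8 | fire t2 | [4 2 4]

4 2 4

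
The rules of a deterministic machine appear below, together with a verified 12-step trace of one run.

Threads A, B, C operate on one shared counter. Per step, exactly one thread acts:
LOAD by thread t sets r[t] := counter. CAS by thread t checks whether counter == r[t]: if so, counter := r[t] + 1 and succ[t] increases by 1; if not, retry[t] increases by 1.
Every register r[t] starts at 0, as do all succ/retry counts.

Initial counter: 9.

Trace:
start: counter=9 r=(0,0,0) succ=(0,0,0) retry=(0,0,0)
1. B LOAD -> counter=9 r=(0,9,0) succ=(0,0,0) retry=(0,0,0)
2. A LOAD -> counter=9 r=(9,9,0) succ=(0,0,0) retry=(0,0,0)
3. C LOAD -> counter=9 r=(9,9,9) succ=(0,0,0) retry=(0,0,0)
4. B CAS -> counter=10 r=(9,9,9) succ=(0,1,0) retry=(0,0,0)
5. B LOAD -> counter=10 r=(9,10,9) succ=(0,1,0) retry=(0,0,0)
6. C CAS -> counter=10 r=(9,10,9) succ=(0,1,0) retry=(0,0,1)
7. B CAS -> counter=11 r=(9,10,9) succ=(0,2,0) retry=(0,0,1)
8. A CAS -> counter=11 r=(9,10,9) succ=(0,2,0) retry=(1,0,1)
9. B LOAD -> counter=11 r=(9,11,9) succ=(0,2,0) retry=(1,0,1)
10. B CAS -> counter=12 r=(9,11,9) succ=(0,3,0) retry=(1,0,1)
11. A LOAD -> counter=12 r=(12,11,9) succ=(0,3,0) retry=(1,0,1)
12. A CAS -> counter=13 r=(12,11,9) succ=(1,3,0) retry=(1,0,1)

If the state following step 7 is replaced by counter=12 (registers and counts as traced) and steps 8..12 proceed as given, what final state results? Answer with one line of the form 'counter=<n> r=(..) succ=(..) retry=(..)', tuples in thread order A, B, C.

state after step 7 := counter=12 r=(9,10,9) succ=(0,2,0) retry=(0,0,1)
8. A CAS -> counter=12 r=(9,10,9) succ=(0,2,0) retry=(1,0,1)
9. B LOAD -> counter=12 r=(9,12,9) succ=(0,2,0) retry=(1,0,1)
10. B CAS -> counter=13 r=(9,12,9) succ=(0,3,0) retry=(1,0,1)
11. A LOAD -> counter=13 r=(13,12,9) succ=(0,3,0) retry=(1,0,1)
12. A CAS -> counter=14 r=(13,12,9) succ=(1,3,0) retry=(1,0,1)

counter=14 r=(13,12,9) succ=(1,3,0) retry=(1,0,1)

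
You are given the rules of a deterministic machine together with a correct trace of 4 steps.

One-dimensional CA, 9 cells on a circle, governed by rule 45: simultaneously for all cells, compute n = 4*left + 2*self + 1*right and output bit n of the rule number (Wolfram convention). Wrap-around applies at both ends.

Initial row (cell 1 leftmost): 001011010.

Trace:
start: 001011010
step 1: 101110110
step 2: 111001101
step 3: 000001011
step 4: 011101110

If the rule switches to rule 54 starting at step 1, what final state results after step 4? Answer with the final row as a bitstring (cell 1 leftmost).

001111110

(re-executing steps 1..4 under rule 54; state before step 1: 001011010)
step 1: 011100111
step 2: 100011000
step 3: 110100101
step 4: 001111110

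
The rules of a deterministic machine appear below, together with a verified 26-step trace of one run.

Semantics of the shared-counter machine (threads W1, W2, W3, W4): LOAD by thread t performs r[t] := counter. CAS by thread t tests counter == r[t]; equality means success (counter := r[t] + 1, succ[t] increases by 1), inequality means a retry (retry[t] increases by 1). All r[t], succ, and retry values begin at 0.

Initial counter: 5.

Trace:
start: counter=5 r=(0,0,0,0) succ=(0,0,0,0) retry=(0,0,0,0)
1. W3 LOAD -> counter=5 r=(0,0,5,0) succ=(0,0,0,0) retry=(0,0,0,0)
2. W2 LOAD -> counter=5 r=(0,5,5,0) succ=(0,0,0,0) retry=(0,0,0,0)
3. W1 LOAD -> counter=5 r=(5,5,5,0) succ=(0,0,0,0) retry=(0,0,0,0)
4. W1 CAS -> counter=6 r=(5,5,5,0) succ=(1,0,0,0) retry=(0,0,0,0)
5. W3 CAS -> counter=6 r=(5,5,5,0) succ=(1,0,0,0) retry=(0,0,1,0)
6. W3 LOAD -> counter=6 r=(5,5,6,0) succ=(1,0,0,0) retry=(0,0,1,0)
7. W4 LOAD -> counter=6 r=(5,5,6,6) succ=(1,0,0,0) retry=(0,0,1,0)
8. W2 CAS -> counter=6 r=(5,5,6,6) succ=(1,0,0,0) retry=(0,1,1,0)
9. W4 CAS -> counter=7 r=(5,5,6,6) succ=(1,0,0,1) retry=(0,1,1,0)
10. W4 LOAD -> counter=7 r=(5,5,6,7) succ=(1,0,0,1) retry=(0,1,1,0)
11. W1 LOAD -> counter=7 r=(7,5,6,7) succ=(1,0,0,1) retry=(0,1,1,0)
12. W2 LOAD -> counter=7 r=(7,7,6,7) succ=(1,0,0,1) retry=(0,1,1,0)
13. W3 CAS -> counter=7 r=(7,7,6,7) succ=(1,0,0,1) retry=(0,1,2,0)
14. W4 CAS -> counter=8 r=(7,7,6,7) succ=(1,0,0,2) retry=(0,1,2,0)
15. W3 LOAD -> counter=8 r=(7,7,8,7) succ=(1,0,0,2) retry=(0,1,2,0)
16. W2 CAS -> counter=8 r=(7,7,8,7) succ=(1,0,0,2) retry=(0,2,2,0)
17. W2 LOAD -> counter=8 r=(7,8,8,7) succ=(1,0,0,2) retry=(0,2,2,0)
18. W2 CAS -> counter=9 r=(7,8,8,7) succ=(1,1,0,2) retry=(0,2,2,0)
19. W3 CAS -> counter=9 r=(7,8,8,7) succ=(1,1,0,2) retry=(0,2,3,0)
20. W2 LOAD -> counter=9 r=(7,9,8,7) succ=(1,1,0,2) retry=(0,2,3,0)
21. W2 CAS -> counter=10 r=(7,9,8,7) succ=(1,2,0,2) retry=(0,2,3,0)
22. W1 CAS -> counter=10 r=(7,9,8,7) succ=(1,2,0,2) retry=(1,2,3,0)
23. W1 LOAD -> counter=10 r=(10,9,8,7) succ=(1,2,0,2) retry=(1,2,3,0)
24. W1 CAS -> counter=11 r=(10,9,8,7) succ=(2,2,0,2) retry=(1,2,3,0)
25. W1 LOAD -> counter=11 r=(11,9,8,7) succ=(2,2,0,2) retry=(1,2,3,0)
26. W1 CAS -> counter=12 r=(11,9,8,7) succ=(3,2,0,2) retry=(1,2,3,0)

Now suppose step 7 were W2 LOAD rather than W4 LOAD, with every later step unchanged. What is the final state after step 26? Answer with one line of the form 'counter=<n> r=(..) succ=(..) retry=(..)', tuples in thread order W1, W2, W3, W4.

(re-executing from step 7 with the substitution; state before step 7: counter=6 r=(5,5,6,0) succ=(1,0,0,0) retry=(0,0,1,0))
7. W2 LOAD -> counter=6 r=(5,6,6,0) succ=(1,0,0,0) retry=(0,0,1,0)
8. W2 CAS -> counter=7 r=(5,6,6,0) succ=(1,1,0,0) retry=(0,0,1,0)
9. W4 CAS -> counter=7 r=(5,6,6,0) succ=(1,1,0,0) retry=(0,0,1,1)
10. W4 LOAD -> counter=7 r=(5,6,6,7) succ=(1,1,0,0) retry=(0,0,1,1)
11. W1 LOAD -> counter=7 r=(7,6,6,7) succ=(1,1,0,0) retry=(0,0,1,1)
12. W2 LOAD -> counter=7 r=(7,7,6,7) succ=(1,1,0,0) retry=(0,0,1,1)
13. W3 CAS -> counter=7 r=(7,7,6,7) succ=(1,1,0,0) retry=(0,0,2,1)
14. W4 CAS -> counter=8 r=(7,7,6,7) succ=(1,1,0,1) retry=(0,0,2,1)
15. W3 LOAD -> counter=8 r=(7,7,8,7) succ=(1,1,0,1) retry=(0,0,2,1)
16. W2 CAS -> counter=8 r=(7,7,8,7) succ=(1,1,0,1) retry=(0,1,2,1)
17. W2 LOAD -> counter=8 r=(7,8,8,7) succ=(1,1,0,1) retry=(0,1,2,1)
18. W2 CAS -> counter=9 r=(7,8,8,7) succ=(1,2,0,1) retry=(0,1,2,1)
19. W3 CAS -> counter=9 r=(7,8,8,7) succ=(1,2,0,1) retry=(0,1,3,1)
20. W2 LOAD -> counter=9 r=(7,9,8,7) succ=(1,2,0,1) retry=(0,1,3,1)
21. W2 CAS -> counter=10 r=(7,9,8,7) succ=(1,3,0,1) retry=(0,1,3,1)
22. W1 CAS -> counter=10 r=(7,9,8,7) succ=(1,3,0,1) retry=(1,1,3,1)
23. W1 LOAD -> counter=10 r=(10,9,8,7) succ=(1,3,0,1) retry=(1,1,3,1)
24. W1 CAS -> counter=11 r=(10,9,8,7) succ=(2,3,0,1) retry=(1,1,3,1)
25. W1 LOAD -> counter=11 r=(11,9,8,7) succ=(2,3,0,1) retry=(1,1,3,1)
26. W1 CAS -> counter=12 r=(11,9,8,7) succ=(3,3,0,1) retry=(1,1,3,1)

counter=12 r=(11,9,8,7) succ=(3,3,0,1) retry=(1,1,3,1)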